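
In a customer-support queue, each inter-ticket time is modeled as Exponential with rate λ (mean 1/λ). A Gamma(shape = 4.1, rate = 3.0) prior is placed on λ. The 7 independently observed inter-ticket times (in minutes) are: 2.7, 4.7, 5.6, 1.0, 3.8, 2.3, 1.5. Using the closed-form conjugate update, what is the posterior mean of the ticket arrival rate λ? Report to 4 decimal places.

With a Gamma(shape α, rate β) prior on the exponential rate λ, the posterior after n observations with total T = Σxᵢ is Gamma(α+n, β+T).
Sum of observations T = 21.6 minutes; n = 7.
Posterior: Gamma(4.1+7, 3.0+21.6) = Gamma(11.1, 24.6).
Posterior mean of λ = α/β = 11.1/24.6 = 0.4512.

0.4512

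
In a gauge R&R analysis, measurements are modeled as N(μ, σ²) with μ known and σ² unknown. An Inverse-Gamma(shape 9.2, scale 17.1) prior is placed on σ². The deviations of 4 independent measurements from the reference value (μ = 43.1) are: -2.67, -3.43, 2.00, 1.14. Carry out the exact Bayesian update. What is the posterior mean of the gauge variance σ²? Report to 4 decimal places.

With known mean μ and an Inverse-Gamma(α, β) prior on σ², the Normal likelihood is conjugate: posterior is Inv-Gamma(α + n/2, β + Σ(xᵢ−μ)²/2).
Σ(xᵢ−μ)² = (-2.67)² + (-3.43)² + (2.00)² + (1.14)² = 24.1934.
Posterior: Inv-Gamma(9.2 + 4/2, 17.1 + 24.1934/2) = Inv-Gamma(11.20, 29.19670).
E[σ²|data] = β/(α−1) = 29.19670/10.20 = 2.8624.

2.8624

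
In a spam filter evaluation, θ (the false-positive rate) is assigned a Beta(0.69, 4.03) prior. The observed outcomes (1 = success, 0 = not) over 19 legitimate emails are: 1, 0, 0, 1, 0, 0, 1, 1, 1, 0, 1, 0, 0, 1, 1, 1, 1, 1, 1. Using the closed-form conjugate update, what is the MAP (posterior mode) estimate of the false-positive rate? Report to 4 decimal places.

0.5382

The Beta prior is conjugate to a Binomial/Bernoulli likelihood; the update adds successes to α and failures to β.
Posterior: Beta(α+k, β+n−k) = Beta(0.69+12, 4.03+7) = Beta(12.69, 11.03).
Mode of Beta(a,b) for a,b>1 is (a−1)/(a+b−2) = 11.69/21.72 = 0.5382.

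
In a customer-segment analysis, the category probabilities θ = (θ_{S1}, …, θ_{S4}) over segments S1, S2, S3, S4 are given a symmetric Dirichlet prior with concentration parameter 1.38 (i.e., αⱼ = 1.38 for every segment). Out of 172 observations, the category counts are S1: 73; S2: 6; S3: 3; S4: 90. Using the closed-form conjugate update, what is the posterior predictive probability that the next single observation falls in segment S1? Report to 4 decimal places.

0.4190

The Dirichlet prior is conjugate to the Multinomial likelihood: each posterior αⱼ = prior αⱼ + observed count nⱼ.
Posterior concentration: (74.38, 7.38, 4.38, 91.38), total = 177.52.
P(next = S1 | data) = α_{S1}/Σα = 0.4190.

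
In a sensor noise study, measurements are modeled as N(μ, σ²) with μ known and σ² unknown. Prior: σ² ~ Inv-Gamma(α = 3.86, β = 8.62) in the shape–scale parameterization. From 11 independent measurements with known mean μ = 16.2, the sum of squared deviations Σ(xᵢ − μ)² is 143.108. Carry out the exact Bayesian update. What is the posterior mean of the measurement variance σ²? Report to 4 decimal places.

9.5902

With known mean μ and an Inverse-Gamma(α, β) prior on σ², the Normal likelihood is conjugate: posterior is Inv-Gamma(α + n/2, β + Σ(xᵢ−μ)²/2).
Posterior: Inv-Gamma(3.86 + 11/2, 8.62 + 143.108/2) = Inv-Gamma(9.36, 80.1740).
E[σ²|data] = β/(α−1) = 80.1740/8.36 = 9.5902.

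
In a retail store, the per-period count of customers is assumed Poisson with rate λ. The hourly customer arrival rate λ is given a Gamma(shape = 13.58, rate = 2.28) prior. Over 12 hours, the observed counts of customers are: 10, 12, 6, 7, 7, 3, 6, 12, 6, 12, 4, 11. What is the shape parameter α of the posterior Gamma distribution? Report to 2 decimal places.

With a Gamma(shape α, rate β) prior, the Poisson likelihood is conjugate: the posterior is Gamma(α + ΣXᵢ, β + n).
Sum of counts S = 96 over n = 12 hours.
Posterior: Gamma(α+S, β+n) = Gamma(13.58+96, 2.28+12) = Gamma(109.58, 14.28).
Posterior α = 109.58.

109.58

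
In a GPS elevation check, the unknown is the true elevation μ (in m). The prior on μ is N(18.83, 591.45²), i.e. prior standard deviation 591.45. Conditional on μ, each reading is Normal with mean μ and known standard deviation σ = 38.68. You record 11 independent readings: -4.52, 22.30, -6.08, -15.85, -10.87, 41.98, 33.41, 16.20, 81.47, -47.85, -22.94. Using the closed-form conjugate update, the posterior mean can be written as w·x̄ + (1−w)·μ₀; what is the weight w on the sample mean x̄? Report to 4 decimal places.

For Normal data with known variance σ², a Normal(μ₀, σ₀²) prior on μ is conjugate. Posterior precision = 1/σ₀² + n/σ²; posterior mean is the precision-weighted average of μ₀ and x̄.
σ₀² = 591.45² = 349813.1025, σ² = 38.68² = 1496.1424. Prior precision 1/σ₀² = 1/349813.1025; data precision n/σ² = 11/1496.1424.
w = (n/σ²)/(1/σ₀² + n/σ²) = n·σ₀²/(σ² + n·σ₀²) = 11·349813.1025/(1496.1424 + 11·349813.1025) = 3847944.1275/3849440.2699 = 0.9996.

0.9996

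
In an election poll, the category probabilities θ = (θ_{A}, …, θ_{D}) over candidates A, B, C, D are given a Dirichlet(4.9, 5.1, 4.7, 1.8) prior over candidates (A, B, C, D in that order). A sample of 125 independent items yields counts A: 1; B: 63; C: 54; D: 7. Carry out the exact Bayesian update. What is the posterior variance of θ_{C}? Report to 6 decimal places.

0.001703

The Dirichlet prior is conjugate to the Multinomial likelihood: each posterior αⱼ = prior αⱼ + observed count nⱼ.
Posterior concentration: (5.9, 68.1, 58.7, 8.8), total = 141.5.
Var[θ_j] = α_j(Σα−α_j)/((Σα)²(Σα+1)) = 58.7·82.8/(141.5²·142.5) = 0.001703.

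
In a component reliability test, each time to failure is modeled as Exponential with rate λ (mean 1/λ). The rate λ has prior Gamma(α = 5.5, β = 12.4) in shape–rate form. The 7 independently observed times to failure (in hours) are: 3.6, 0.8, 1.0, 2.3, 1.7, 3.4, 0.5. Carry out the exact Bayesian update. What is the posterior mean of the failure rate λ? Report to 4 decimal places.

With a Gamma(shape α, rate β) prior on the exponential rate λ, the posterior after n observations with total T = Σxᵢ is Gamma(α+n, β+T).
Sum of observations T = 13.3 hours; n = 7.
Posterior: Gamma(5.5+7, 12.4+13.3) = Gamma(12.5, 25.7).
Posterior mean of λ = α/β = 12.5/25.7 = 0.4864.

0.4864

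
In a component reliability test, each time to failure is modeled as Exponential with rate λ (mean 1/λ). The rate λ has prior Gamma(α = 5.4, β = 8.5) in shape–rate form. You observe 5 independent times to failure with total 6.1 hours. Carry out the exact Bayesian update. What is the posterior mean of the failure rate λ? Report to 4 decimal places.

0.7123

With a Gamma(shape α, rate β) prior on the exponential rate λ, the posterior after n observations with total T = Σxᵢ is Gamma(α+n, β+T).
Posterior: Gamma(5.4+5, 8.5+6.1) = Gamma(10.4, 14.6).
Posterior mean of λ = α/β = 10.4/14.6 = 0.7123.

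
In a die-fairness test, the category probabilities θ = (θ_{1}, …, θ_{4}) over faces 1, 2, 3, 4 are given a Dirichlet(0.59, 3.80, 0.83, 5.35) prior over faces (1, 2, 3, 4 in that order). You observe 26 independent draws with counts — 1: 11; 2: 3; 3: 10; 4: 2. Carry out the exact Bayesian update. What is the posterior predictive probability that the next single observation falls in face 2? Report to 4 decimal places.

The Dirichlet prior is conjugate to the Multinomial likelihood: each posterior αⱼ = prior αⱼ + observed count nⱼ.
Posterior concentration: (11.59, 6.80, 10.83, 7.35), total = 36.57.
P(next = 2 | data) = α_{2}/Σα = 0.1859.

0.1859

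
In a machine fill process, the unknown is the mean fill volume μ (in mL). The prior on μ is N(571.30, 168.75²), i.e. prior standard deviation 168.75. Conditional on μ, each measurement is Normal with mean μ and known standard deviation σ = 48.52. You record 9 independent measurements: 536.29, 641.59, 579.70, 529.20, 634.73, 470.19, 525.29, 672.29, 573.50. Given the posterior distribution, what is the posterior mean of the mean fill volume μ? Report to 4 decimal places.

For Normal data with known variance σ², a Normal(μ₀, σ₀²) prior on μ is conjugate. Posterior precision = 1/σ₀² + n/σ²; posterior mean is the precision-weighted average of μ₀ and x̄.
Σxᵢ = 536.29 + 641.59 + 579.70 + 529.20 + 634.73 + 470.19 + 525.29 + 672.29 + 573.50 = 5162.78, so n·x̄ = 5162.78.
σ₀² = 168.75² = 28476.5625, σ² = 48.52² = 2354.1904; σ² + n·σ₀² = 2354.1904 + 9·28476.5625 = 258643.2529.
Posterior mean = (μ₀/σ₀² + n·x̄/σ²)/(1/σ₀² + n/σ²) = (σ²·μ₀ + σ₀²·n·x̄)/(σ² + n·σ₀²) = (2354.1904·571.30 + 28476.5625·5162.78)/258643.2529 = 148363176.31927/258643.2529 = 573.6209.

573.6209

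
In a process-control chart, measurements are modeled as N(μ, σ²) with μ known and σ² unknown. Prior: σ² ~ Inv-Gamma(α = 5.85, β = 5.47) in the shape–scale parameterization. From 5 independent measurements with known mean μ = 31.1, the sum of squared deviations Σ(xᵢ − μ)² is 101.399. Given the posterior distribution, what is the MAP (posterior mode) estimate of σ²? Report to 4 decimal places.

6.0074

With known mean μ and an Inverse-Gamma(α, β) prior on σ², the Normal likelihood is conjugate: posterior is Inv-Gamma(α + n/2, β + Σ(xᵢ−μ)²/2).
Posterior: Inv-Gamma(5.85 + 5/2, 5.47 + 101.399/2) = Inv-Gamma(8.35, 56.1695).
Mode = β/(α+1) = 56.1695/9.35 = 6.0074.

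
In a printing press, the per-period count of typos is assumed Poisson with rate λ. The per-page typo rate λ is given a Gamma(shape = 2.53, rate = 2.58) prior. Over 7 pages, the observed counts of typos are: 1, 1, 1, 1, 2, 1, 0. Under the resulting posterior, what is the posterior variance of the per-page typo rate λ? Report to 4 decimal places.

With a Gamma(shape α, rate β) prior, the Poisson likelihood is conjugate: the posterior is Gamma(α + ΣXᵢ, β + n).
Sum of counts S = 7 over n = 7 pages.
Posterior: Gamma(α+S, β+n) = Gamma(2.53+7, 2.58+7) = Gamma(9.53, 9.58).
Var = α/β² = 9.53/9.58² = 0.1038.

0.1038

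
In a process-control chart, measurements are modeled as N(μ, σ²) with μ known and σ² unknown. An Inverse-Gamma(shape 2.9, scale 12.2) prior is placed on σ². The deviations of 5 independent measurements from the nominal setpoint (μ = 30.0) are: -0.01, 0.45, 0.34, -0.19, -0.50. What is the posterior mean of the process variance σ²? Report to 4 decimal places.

With known mean μ and an Inverse-Gamma(α, β) prior on σ², the Normal likelihood is conjugate: posterior is Inv-Gamma(α + n/2, β + Σ(xᵢ−μ)²/2).
Σ(xᵢ−μ)² = (-0.01)² + (0.45)² + (0.34)² + (-0.19)² + (-0.50)² = 0.6043.
Posterior: Inv-Gamma(2.9 + 5/2, 12.2 + 0.6043/2) = Inv-Gamma(5.40, 12.50215).
E[σ²|data] = β/(α−1) = 12.50215/4.40 = 2.8414.

2.8414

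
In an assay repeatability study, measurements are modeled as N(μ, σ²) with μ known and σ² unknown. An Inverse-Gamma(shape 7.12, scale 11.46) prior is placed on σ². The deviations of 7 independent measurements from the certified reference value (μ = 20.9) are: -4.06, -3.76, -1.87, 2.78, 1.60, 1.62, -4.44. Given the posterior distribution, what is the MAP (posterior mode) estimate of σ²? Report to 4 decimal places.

3.8582

With known mean μ and an Inverse-Gamma(α, β) prior on σ², the Normal likelihood is conjugate: posterior is Inv-Gamma(α + n/2, β + Σ(xᵢ−μ)²/2).
Σ(xᵢ−μ)² = (-4.06)² + (-3.76)² + (-1.87)² + (2.78)² + (1.60)² + (1.62)² + (-4.44)² = 66.7445.
Posterior: Inv-Gamma(7.12 + 7/2, 11.46 + 66.7445/2) = Inv-Gamma(10.62, 44.83225).
Mode = β/(α+1) = 44.83225/11.62 = 3.8582.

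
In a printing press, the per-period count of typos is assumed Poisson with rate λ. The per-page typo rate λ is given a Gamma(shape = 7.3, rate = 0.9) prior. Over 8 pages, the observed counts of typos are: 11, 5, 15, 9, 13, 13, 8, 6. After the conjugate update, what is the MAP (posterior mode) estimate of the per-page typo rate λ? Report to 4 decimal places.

9.6966

With a Gamma(shape α, rate β) prior, the Poisson likelihood is conjugate: the posterior is Gamma(α + ΣXᵢ, β + n).
Sum of counts S = 80 over n = 8 pages.
Posterior: Gamma(α+S, β+n) = Gamma(7.3+80, 0.9+8) = Gamma(87.3, 8.9).
Mode of Gamma(α,β) for α≥1 is (α−1)/β = 86.3/8.9 = 9.6966.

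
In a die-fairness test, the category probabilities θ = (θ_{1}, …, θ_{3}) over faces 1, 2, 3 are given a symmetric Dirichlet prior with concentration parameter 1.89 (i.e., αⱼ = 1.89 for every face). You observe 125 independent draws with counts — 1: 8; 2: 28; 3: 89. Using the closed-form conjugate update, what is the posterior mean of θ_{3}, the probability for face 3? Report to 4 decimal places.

0.6956

The Dirichlet prior is conjugate to the Multinomial likelihood: each posterior αⱼ = prior αⱼ + observed count nⱼ.
Posterior concentration: (9.89, 29.89, 90.89), total = 130.67.
E[θ_{3}|data] = α_{3}/Σα = 90.89/130.67 = 0.6956.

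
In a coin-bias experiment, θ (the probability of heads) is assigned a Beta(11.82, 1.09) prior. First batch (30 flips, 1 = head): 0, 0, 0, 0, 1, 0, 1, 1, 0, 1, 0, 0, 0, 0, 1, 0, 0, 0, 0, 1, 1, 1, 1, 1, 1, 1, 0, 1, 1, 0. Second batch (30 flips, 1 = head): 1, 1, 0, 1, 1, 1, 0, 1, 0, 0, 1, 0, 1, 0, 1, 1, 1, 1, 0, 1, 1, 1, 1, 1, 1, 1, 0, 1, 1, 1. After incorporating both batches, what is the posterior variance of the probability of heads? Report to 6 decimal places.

The Beta prior is conjugate to a Binomial/Bernoulli likelihood; the update adds successes to α and failures to β.
After batch 1: Beta(11.82+14, 1.09+16) = Beta(25.82, 17.09).
After batch 2: Beta(25.82+22, 17.09+8) = Beta(47.82, 25.09).
Var = αβ/((α+β)²(α+β+1)) = 47.82·25.09/(72.91²·73.91) = 0.003054.

0.003054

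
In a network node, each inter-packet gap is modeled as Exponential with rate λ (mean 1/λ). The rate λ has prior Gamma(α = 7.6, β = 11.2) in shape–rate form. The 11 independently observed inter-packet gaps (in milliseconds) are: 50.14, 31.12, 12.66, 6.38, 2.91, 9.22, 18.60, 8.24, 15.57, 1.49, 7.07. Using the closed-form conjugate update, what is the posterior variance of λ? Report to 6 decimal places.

0.000610

With a Gamma(shape α, rate β) prior on the exponential rate λ, the posterior after n observations with total T = Σxᵢ is Gamma(α+n, β+T).
Sum of observations T = 163.40 milliseconds; n = 11.
Posterior: Gamma(7.6+11, 11.2+163.40) = Gamma(18.6, 174.60).
Var = α/β² = 0.000610.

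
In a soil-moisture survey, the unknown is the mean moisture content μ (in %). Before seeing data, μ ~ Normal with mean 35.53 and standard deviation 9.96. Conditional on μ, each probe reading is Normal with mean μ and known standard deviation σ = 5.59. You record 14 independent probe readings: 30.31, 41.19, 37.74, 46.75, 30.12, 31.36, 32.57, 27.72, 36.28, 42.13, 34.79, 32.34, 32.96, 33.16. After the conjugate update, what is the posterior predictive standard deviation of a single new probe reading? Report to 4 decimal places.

5.7820

For Normal data with known variance σ², a Normal(μ₀, σ₀²) prior on μ is conjugate. Posterior precision = 1/σ₀² + n/σ²; posterior mean is the precision-weighted average of μ₀ and x̄.
σ₀² = 9.96² = 99.2016, σ² = 5.59² = 31.2481; σ² + n·σ₀² = 31.2481 + 14·99.2016 = 1420.0705.
Posterior precision = 1/σ₀² + n/σ² = 1/99.2016 + 14/31.2481 = (σ² + n·σ₀²)/(σ₀²σ²) = 1420.0705/(99.2016·31.2481); posterior variance σₙ² = σ₀²σ²/(σ² + n·σ₀²) = 99.2016·31.2481/1420.0705 = 2.182893.
Predictive variance for one new observation = σₙ² + σ² = 99.2016·31.2481/1420.0705 + 31.2481 = σ²·(σ₀² + 1420.0705)/1420.0705 = 31.2481·1519.2721/1420.0705 = 33.430993; SD = √(31.2481·1519.2721/1420.0705) = 5.7820.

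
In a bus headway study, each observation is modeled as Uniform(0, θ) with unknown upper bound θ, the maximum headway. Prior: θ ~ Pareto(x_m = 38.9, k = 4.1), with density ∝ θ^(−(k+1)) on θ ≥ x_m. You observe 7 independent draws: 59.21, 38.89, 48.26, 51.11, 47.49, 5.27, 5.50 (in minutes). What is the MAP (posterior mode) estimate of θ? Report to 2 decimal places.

59.21

A Pareto(scale x_m, shape k) prior on the upper bound θ of Uniform(0, θ) is conjugate: posterior is Pareto(max(x_m, max xᵢ), k + n).
Sample maximum = 59.21; prior scale x_m = 38.9 → posterior scale = max = 59.21.
Posterior shape = 4.1 + 7 = 11.1.
The Pareto density is decreasing on [x_m, ∞), so the mode is x_m = 59.21.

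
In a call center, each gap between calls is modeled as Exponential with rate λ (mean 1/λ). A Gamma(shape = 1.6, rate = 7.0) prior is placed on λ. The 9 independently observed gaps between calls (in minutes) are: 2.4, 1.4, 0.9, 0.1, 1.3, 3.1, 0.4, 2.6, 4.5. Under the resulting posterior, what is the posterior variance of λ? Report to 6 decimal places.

With a Gamma(shape α, rate β) prior on the exponential rate λ, the posterior after n observations with total T = Σxᵢ is Gamma(α+n, β+T).
Sum of observations T = 16.7 minutes; n = 9.
Posterior: Gamma(1.6+9, 7.0+16.7) = Gamma(10.6, 23.7).
Var = α/β² = 0.018872.

0.018872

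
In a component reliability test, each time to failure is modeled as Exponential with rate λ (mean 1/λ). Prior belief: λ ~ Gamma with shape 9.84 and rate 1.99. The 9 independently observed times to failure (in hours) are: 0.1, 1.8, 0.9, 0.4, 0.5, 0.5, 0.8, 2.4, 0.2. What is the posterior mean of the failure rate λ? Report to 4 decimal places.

1.9645

With a Gamma(shape α, rate β) prior on the exponential rate λ, the posterior after n observations with total T = Σxᵢ is Gamma(α+n, β+T).
Sum of observations T = 7.6 hours; n = 9.
Posterior: Gamma(9.84+9, 1.99+7.6) = Gamma(18.84, 9.59).
Posterior mean of λ = α/β = 18.84/9.59 = 1.9645.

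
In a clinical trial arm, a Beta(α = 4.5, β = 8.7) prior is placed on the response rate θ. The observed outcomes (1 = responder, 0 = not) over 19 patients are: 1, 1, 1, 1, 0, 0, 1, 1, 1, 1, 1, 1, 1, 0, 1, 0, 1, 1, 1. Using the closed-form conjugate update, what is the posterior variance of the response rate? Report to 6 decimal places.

0.007194

The Beta prior is conjugate to a Binomial/Bernoulli likelihood; the update adds successes to α and failures to β.
Posterior: Beta(α+k, β+n−k) = Beta(4.5+15, 8.7+4) = Beta(19.5, 12.7).
Var = αβ/((α+β)²(α+β+1)) = 19.5·12.7/(32.2²·33.2) = 0.007194.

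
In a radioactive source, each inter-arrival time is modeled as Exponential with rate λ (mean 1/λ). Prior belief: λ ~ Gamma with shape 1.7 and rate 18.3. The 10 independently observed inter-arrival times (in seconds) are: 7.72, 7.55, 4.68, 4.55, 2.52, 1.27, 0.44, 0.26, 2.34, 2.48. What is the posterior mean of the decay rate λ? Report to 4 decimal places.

0.2245

With a Gamma(shape α, rate β) prior on the exponential rate λ, the posterior after n observations with total T = Σxᵢ is Gamma(α+n, β+T).
Sum of observations T = 33.81 seconds; n = 10.
Posterior: Gamma(1.7+10, 18.3+33.81) = Gamma(11.7, 52.11).
Posterior mean of λ = α/β = 11.7/52.11 = 0.2245.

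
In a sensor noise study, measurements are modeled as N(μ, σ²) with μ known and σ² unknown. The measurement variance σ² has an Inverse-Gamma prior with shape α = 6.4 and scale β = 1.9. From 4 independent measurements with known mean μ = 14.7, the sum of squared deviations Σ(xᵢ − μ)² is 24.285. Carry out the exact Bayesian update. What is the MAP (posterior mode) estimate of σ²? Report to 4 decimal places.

1.4939

With known mean μ and an Inverse-Gamma(α, β) prior on σ², the Normal likelihood is conjugate: posterior is Inv-Gamma(α + n/2, β + Σ(xᵢ−μ)²/2).
Posterior: Inv-Gamma(6.4 + 4/2, 1.9 + 24.285/2) = Inv-Gamma(8.40, 14.0425).
Mode = β/(α+1) = 14.0425/9.40 = 1.4939.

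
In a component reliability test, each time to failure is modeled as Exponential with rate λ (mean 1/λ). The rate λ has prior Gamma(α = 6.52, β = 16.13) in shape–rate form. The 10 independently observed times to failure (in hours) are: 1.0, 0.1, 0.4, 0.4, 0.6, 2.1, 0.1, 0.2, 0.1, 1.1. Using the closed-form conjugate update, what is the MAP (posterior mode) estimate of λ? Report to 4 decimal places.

With a Gamma(shape α, rate β) prior on the exponential rate λ, the posterior after n observations with total T = Σxᵢ is Gamma(α+n, β+T).
Sum of observations T = 6.1 hours; n = 10.
Posterior: Gamma(6.52+10, 16.13+6.1) = Gamma(16.52, 22.23).
Mode = (α−1)/β = 0.6982.

0.6982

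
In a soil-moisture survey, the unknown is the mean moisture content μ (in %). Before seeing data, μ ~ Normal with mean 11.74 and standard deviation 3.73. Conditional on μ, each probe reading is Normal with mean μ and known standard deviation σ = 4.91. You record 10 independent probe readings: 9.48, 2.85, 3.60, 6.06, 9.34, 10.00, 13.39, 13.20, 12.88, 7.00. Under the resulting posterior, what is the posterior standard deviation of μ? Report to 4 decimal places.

For Normal data with known variance σ², a Normal(μ₀, σ₀²) prior on μ is conjugate. Posterior precision = 1/σ₀² + n/σ²; posterior mean is the precision-weighted average of μ₀ and x̄.
σ₀² = 3.73² = 13.9129, σ² = 4.91² = 24.1081; σ² + n·σ₀² = 24.1081 + 10·13.9129 = 163.2371.
Posterior precision = 1/σ₀² + n/σ² = 1/13.9129 + 10/24.1081 = (σ² + n·σ₀²)/(σ₀²σ²) = 163.2371/(13.9129·24.1081); posterior variance σₙ² = σ₀²σ²/(σ² + n·σ₀²) = 13.9129·24.1081/163.2371 = 2.054763.
Posterior SD = √σₙ² = √(13.9129·24.1081/163.2371) = 1.4334.

1.4334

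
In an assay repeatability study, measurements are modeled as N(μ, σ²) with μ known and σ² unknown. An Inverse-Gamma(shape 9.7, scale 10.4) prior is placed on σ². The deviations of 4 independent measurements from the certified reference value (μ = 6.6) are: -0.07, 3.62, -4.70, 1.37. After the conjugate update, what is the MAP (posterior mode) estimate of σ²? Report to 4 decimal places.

With known mean μ and an Inverse-Gamma(α, β) prior on σ², the Normal likelihood is conjugate: posterior is Inv-Gamma(α + n/2, β + Σ(xᵢ−μ)²/2).
Σ(xᵢ−μ)² = (-0.07)² + (3.62)² + (-4.70)² + (1.37)² = 37.0762.
Posterior: Inv-Gamma(9.7 + 4/2, 10.4 + 37.0762/2) = Inv-Gamma(11.70, 28.93810).
Mode = β/(α+1) = 28.93810/12.70 = 2.2786.

2.2786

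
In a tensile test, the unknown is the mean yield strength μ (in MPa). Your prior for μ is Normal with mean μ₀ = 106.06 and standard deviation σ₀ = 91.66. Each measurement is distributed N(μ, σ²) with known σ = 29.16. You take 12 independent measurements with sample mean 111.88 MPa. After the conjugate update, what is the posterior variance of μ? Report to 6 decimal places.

70.266174

For Normal data with known variance σ², a Normal(μ₀, σ₀²) prior on μ is conjugate. Posterior precision = 1/σ₀² + n/σ²; posterior mean is the precision-weighted average of μ₀ and x̄.
σ₀² = 91.66² = 8401.5556, σ² = 29.16² = 850.3056; σ² + n·σ₀² = 850.3056 + 12·8401.5556 = 101668.9728.
Posterior precision = 1/σ₀² + n/σ² = 1/8401.5556 + 12/850.3056 = (σ² + n·σ₀²)/(σ₀²σ²) = 101668.9728/(8401.5556·850.3056); posterior variance σₙ² = σ₀²σ²/(σ² + n·σ₀²) = 8401.5556·850.3056/101668.9728 = 70.266174.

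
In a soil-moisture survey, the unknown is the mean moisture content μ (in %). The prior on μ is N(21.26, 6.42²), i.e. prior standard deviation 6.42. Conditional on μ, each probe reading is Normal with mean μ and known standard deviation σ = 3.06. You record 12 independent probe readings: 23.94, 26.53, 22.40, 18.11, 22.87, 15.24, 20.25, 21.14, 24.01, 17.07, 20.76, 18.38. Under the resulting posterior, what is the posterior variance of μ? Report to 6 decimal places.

For Normal data with known variance σ², a Normal(μ₀, σ₀²) prior on μ is conjugate. Posterior precision = 1/σ₀² + n/σ²; posterior mean is the precision-weighted average of μ₀ and x̄.
σ₀² = 6.42² = 41.2164, σ² = 3.06² = 9.3636; σ² + n·σ₀² = 9.3636 + 12·41.2164 = 503.9604.
Posterior precision = 1/σ₀² + n/σ² = 1/41.2164 + 12/9.3636 = (σ² + n·σ₀²)/(σ₀²σ²) = 503.9604/(41.2164·9.3636); posterior variance σₙ² = σ₀²σ²/(σ² + n·σ₀²) = 41.2164·9.3636/503.9604 = 0.765802.

0.765802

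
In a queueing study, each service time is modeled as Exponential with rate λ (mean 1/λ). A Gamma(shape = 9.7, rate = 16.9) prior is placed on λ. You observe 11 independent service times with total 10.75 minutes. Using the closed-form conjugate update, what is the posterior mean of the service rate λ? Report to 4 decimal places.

With a Gamma(shape α, rate β) prior on the exponential rate λ, the posterior after n observations with total T = Σxᵢ is Gamma(α+n, β+T).
Posterior: Gamma(9.7+11, 16.9+10.75) = Gamma(20.7, 27.65).
Posterior mean of λ = α/β = 20.7/27.65 = 0.7486.

0.7486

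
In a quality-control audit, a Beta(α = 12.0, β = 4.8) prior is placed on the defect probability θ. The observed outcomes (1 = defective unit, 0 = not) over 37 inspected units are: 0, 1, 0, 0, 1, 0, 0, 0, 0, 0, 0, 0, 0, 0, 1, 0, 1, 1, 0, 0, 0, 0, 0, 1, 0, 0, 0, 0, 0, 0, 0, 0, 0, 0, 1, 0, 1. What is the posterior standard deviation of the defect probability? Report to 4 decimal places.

The Beta prior is conjugate to a Binomial/Bernoulli likelihood; the update adds successes to α and failures to β.
Posterior: Beta(α+k, β+n−k) = Beta(12.0+8, 4.8+29) = Beta(20.0, 33.8).
Var = αβ/((α+β)²(α+β+1)) = 20.0·33.8/(53.8²·54.8) = 0.00426188; SD = √0.00426188 = 0.0653.

0.0653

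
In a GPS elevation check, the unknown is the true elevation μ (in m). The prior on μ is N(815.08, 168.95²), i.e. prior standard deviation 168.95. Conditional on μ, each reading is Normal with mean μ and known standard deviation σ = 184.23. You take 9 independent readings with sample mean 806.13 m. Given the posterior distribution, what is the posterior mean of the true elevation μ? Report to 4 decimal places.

For Normal data with known variance σ², a Normal(μ₀, σ₀²) prior on μ is conjugate. Posterior precision = 1/σ₀² + n/σ²; posterior mean is the precision-weighted average of μ₀ and x̄.
n·x̄ = 9·806.13 = 7255.17.
σ₀² = 168.95² = 28544.1025, σ² = 184.23² = 33940.6929; σ² + n·σ₀² = 33940.6929 + 9·28544.1025 = 290837.6154.
Posterior mean = (μ₀/σ₀² + n·x̄/σ²)/(1/σ₀² + n/σ²) = (σ²·μ₀ + σ₀²·n·x̄)/(σ² + n·σ₀²) = (33940.6929·815.08 + 28544.1025·7255.17)/290837.6154 = 234756696.103857/290837.6154 = 807.1745.

807.1745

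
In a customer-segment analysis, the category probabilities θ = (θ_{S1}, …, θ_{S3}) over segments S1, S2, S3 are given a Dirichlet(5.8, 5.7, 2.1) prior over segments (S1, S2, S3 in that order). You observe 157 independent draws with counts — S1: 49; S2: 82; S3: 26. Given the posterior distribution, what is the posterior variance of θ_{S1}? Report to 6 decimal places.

The Dirichlet prior is conjugate to the Multinomial likelihood: each posterior αⱼ = prior αⱼ + observed count nⱼ.
Posterior concentration: (54.8, 87.7, 28.1), total = 170.6.
Var[θ_j] = α_j(Σα−α_j)/((Σα)²(Σα+1)) = 54.8·115.8/(170.6²·171.6) = 0.001271.

0.001271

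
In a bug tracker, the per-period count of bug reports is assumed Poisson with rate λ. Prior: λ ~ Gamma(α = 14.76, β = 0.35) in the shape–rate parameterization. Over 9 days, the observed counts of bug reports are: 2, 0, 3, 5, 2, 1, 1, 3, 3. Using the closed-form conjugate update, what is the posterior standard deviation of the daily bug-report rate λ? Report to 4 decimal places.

With a Gamma(shape α, rate β) prior, the Poisson likelihood is conjugate: the posterior is Gamma(α + ΣXᵢ, β + n).
Sum of counts S = 20 over n = 9 days.
Posterior: Gamma(α+S, β+n) = Gamma(14.76+20, 0.35+9) = Gamma(34.76, 9.35).
SD = √α/β = √34.76/9.35 = 0.6306.

0.6306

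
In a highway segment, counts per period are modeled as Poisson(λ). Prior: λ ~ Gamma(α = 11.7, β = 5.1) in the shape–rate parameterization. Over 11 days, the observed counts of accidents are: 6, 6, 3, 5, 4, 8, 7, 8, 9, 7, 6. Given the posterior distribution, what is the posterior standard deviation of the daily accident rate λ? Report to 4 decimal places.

0.5580

With a Gamma(shape α, rate β) prior, the Poisson likelihood is conjugate: the posterior is Gamma(α + ΣXᵢ, β + n).
Sum of counts S = 69 over n = 11 days.
Posterior: Gamma(α+S, β+n) = Gamma(11.7+69, 5.1+11) = Gamma(80.7, 16.1).
SD = √α/β = √80.7/16.1 = 0.5580.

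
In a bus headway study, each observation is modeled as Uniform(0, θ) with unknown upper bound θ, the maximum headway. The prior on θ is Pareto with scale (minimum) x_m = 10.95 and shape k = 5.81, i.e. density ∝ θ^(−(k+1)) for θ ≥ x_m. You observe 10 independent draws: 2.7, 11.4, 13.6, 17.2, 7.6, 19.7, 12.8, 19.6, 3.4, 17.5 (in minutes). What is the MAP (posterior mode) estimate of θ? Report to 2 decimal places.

19.70

A Pareto(scale x_m, shape k) prior on the upper bound θ of Uniform(0, θ) is conjugate: posterior is Pareto(max(x_m, max xᵢ), k + n).
Sample maximum = 19.7; prior scale x_m = 10.95 → posterior scale = max = 19.70.
Posterior shape = 5.81 + 10 = 15.81.
The Pareto density is decreasing on [x_m, ∞), so the mode is x_m = 19.70.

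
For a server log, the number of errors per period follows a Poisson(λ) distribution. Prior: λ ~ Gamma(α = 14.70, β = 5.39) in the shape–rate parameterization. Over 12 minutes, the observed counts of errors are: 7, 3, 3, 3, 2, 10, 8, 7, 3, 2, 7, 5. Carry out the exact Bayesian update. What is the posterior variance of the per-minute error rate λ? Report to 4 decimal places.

0.2470

With a Gamma(shape α, rate β) prior, the Poisson likelihood is conjugate: the posterior is Gamma(α + ΣXᵢ, β + n).
Sum of counts S = 60 over n = 12 minutes.
Posterior: Gamma(α+S, β+n) = Gamma(14.70+60, 5.39+12) = Gamma(74.70, 17.39).
Var = α/β² = 74.70/17.39² = 0.2470.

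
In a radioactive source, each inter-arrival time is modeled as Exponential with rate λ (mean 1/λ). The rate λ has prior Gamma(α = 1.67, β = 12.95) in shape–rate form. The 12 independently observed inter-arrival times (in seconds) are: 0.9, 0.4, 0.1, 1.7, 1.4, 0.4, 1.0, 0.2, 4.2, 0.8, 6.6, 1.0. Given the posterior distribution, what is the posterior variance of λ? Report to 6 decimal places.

0.013646

With a Gamma(shape α, rate β) prior on the exponential rate λ, the posterior after n observations with total T = Σxᵢ is Gamma(α+n, β+T).
Sum of observations T = 18.7 seconds; n = 12.
Posterior: Gamma(1.67+12, 12.95+18.7) = Gamma(13.67, 31.65).
Var = α/β² = 0.013646.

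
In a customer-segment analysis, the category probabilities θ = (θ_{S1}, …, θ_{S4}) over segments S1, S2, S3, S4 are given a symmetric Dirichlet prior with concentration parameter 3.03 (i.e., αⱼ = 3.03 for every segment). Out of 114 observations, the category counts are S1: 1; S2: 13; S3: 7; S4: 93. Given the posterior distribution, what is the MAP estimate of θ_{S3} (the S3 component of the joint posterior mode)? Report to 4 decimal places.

The Dirichlet prior is conjugate to the Multinomial likelihood: each posterior αⱼ = prior αⱼ + observed count nⱼ.
Posterior concentration: (4.03, 16.03, 10.03, 96.03), total = 126.12.
Joint mode component: (α_{S3}−1)/(Σα−K) = 9.03/122.12 = 0.0739.

0.0739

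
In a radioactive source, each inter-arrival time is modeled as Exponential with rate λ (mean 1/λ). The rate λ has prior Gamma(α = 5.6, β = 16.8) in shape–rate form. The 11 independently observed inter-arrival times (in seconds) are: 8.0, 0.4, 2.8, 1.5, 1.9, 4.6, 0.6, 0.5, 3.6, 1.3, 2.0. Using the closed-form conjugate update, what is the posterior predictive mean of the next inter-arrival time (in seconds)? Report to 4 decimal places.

With a Gamma(shape α, rate β) prior on the exponential rate λ, the posterior after n observations with total T = Σxᵢ is Gamma(α+n, β+T).
Sum of observations T = 27.2 seconds; n = 11.
Posterior: Gamma(5.6+11, 16.8+27.2) = Gamma(16.6, 44.0).
The predictive distribution for the next observation is Lomax; its mean is β/(α−1) = 44.0/15.6 = 2.8205.

2.8205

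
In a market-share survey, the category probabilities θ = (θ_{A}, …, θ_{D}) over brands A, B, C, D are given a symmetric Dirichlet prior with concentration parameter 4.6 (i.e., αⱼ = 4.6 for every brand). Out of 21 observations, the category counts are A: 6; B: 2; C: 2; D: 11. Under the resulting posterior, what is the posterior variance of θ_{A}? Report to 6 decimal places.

The Dirichlet prior is conjugate to the Multinomial likelihood: each posterior αⱼ = prior αⱼ + observed count nⱼ.
Posterior concentration: (10.6, 6.6, 6.6, 15.6), total = 39.4.
Var[θ_j] = α_j(Σα−α_j)/((Σα)²(Σα+1)) = 10.6·28.8/(39.4²·40.4) = 0.004868.

0.004868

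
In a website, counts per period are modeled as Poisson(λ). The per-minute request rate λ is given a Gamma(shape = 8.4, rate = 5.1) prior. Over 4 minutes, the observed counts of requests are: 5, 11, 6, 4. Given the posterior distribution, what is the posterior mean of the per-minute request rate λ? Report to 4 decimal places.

3.7802

With a Gamma(shape α, rate β) prior, the Poisson likelihood is conjugate: the posterior is Gamma(α + ΣXᵢ, β + n).
Sum of counts S = 26 over n = 4 minutes.
Posterior: Gamma(α+S, β+n) = Gamma(8.4+26, 5.1+4) = Gamma(34.4, 9.1).
Posterior mean = α/β = 34.4/9.1 = 3.7802.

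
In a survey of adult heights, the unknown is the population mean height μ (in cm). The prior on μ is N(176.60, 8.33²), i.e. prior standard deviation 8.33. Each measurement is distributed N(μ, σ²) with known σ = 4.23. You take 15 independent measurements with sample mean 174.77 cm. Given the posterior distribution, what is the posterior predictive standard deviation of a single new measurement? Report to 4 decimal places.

4.3664

For Normal data with known variance σ², a Normal(μ₀, σ₀²) prior on μ is conjugate. Posterior precision = 1/σ₀² + n/σ²; posterior mean is the precision-weighted average of μ₀ and x̄.
σ₀² = 8.33² = 69.3889, σ² = 4.23² = 17.8929; σ² + n·σ₀² = 17.8929 + 15·69.3889 = 1058.7264.
Posterior precision = 1/σ₀² + n/σ² = 1/69.3889 + 15/17.8929 = (σ² + n·σ₀²)/(σ₀²σ²) = 1058.7264/(69.3889·17.8929); posterior variance σₙ² = σ₀²σ²/(σ² + n·σ₀²) = 69.3889·17.8929/1058.7264 = 1.172700.
Predictive variance for one new observation = σₙ² + σ² = 69.3889·17.8929/1058.7264 + 17.8929 = σ²·(σ₀² + 1058.7264)/1058.7264 = 17.8929·1128.1153/1058.7264 = 19.065600; SD = √(17.8929·1128.1153/1058.7264) = 4.3664.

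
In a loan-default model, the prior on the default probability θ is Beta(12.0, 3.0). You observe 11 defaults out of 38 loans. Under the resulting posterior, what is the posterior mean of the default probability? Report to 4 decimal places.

The Beta prior is conjugate to a Binomial/Bernoulli likelihood; the update adds successes to α and failures to β.
Posterior: Beta(α+k, β+n−k) = Beta(12.0+11, 3.0+27) = Beta(23.0, 30.0).
Posterior mean = α/(α+β) = 23.0/53.0 = 0.4340.

0.4340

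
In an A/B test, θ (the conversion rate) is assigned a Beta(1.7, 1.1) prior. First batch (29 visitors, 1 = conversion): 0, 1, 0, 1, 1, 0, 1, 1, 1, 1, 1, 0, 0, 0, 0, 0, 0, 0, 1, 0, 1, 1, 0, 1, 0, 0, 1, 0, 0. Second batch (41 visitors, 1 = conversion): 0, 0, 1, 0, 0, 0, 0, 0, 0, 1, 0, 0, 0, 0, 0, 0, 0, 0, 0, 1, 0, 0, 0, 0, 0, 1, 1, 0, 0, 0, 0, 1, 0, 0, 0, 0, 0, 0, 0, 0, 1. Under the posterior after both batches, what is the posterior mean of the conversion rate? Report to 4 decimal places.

0.2981

The Beta prior is conjugate to a Binomial/Bernoulli likelihood; the update adds successes to α and failures to β.
After batch 1: Beta(1.7+13, 1.1+16) = Beta(14.7, 17.1).
After batch 2: Beta(14.7+7, 17.1+34) = Beta(21.7, 51.1).
Posterior mean = α/(α+β) = 21.7/72.8 = 0.2981.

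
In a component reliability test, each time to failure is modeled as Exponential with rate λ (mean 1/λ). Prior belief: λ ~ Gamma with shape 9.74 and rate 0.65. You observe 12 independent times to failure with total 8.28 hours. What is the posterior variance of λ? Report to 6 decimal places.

0.272619

With a Gamma(shape α, rate β) prior on the exponential rate λ, the posterior after n observations with total T = Σxᵢ is Gamma(α+n, β+T).
Posterior: Gamma(9.74+12, 0.65+8.28) = Gamma(21.74, 8.93).
Var = α/β² = 0.272619.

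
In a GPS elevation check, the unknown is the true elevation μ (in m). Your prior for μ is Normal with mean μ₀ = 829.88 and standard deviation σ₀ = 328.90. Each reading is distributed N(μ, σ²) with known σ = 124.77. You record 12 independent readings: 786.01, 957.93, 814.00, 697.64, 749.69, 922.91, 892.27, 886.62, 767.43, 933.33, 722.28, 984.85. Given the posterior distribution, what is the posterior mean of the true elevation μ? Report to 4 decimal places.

842.7589

For Normal data with known variance σ², a Normal(μ₀, σ₀²) prior on μ is conjugate. Posterior precision = 1/σ₀² + n/σ²; posterior mean is the precision-weighted average of μ₀ and x̄.
Σxᵢ = 786.01 + 957.93 + 814.00 + 697.64 + 749.69 + 922.91 + 892.27 + 886.62 + 767.43 + 933.33 + 722.28 + 984.85 = 10114.96, so n·x̄ = 10114.96.
σ₀² = 328.90² = 108175.21, σ² = 124.77² = 15567.5529; σ² + n·σ₀² = 15567.5529 + 12·108175.21 = 1313670.0729.
Posterior mean = (μ₀/σ₀² + n·x̄/σ²)/(1/σ₀² + n/σ²) = (σ²·μ₀ + σ₀²·n·x̄)/(σ² + n·σ₀²) = (15567.5529·829.88 + 108175.21·10114.96)/1313670.0729 = 1107107122.942252/1313670.0729 = 842.7589.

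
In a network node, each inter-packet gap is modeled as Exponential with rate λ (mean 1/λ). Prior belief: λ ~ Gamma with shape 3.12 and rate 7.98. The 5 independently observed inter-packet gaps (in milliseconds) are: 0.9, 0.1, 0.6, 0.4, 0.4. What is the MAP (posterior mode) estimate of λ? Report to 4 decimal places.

With a Gamma(shape α, rate β) prior on the exponential rate λ, the posterior after n observations with total T = Σxᵢ is Gamma(α+n, β+T).
Sum of observations T = 2.4 milliseconds; n = 5.
Posterior: Gamma(3.12+5, 7.98+2.4) = Gamma(8.12, 10.38).
Mode = (α−1)/β = 0.6859.

0.6859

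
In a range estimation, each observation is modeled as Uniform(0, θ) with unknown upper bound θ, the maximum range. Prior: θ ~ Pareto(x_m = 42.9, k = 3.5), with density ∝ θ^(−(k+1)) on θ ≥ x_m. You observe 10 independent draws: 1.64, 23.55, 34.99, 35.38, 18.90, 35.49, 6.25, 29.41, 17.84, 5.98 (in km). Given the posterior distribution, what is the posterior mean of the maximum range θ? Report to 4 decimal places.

46.3320

A Pareto(scale x_m, shape k) prior on the upper bound θ of Uniform(0, θ) is conjugate: posterior is Pareto(max(x_m, max xᵢ), k + n).
Sample maximum = 35.49; prior scale x_m = 42.9 → posterior scale = max = 42.90.
Posterior shape = 3.5 + 10 = 13.5.
E[θ|data] = k·x_m/(k−1) = 13.5·42.90/12.5 = 46.3320.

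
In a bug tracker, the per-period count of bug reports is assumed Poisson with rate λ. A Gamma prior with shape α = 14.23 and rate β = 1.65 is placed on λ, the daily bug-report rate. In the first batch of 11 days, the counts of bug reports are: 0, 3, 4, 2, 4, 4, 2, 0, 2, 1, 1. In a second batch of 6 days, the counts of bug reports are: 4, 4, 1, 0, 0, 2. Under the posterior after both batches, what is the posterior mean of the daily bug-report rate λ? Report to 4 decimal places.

With a Gamma(shape α, rate β) prior, the Poisson likelihood is conjugate: the posterior is Gamma(α + ΣXᵢ, β + n).
Batch 1: sum of counts S = 23 over n = 11 days.
After batch 1: Gamma(α+S, β+n) = Gamma(14.23+23, 1.65+11) = Gamma(37.23, 12.65).
Batch 2: sum of counts S = 11 over n = 6 days.
After batch 2: Gamma(α+S, β+n) = Gamma(37.23+11, 12.65+6) = Gamma(48.23, 18.65).
Posterior mean = α/β = 48.23/18.65 = 2.5861.

2.5861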